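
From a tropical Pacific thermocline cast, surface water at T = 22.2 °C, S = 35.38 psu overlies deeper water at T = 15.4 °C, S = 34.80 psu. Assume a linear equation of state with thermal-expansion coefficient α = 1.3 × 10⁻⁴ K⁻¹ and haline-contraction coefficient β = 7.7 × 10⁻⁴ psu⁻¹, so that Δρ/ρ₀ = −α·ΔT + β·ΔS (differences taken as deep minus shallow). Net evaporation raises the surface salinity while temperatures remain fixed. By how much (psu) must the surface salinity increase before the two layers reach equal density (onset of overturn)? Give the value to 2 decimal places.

Neutral buoyancy requires −α(T_deep − T_surf) + β(S_deep − S_surf′) = 0.
S_surf′ = S_deep − (α/β)·ΔT = 34.80 − (1.3 × 10⁻⁴/7.7 × 10⁻⁴)·(-6.8) = 35.9481 psu.
Increase required: 35.9481 − 35.38 = 0.5681 psu.

0.57 psu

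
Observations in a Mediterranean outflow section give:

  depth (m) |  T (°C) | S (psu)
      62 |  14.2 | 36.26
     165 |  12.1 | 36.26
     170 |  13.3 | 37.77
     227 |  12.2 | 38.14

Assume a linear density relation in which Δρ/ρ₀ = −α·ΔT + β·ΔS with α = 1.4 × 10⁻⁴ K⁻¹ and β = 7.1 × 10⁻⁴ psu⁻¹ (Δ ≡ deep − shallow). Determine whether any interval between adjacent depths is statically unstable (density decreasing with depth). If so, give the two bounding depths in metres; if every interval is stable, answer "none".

Evaluate Δρ/ρ₀ = −αΔT + βΔS across each adjacent pair:
  62–165 m: −αΔT+βΔS = −(1.4 × 10⁻⁴)(-2.1)+(7.1 × 10⁻⁴)(+0.00) = 2.9 × 10⁻⁴ → stable
  165–170 m: −αΔT+βΔS = −(1.4 × 10⁻⁴)(+1.2)+(7.1 × 10⁻⁴)(+1.51) = 9.0 × 10⁻⁴ → stable
  170–227 m: −αΔT+βΔS = −(1.4 × 10⁻⁴)(-1.1)+(7.1 × 10⁻⁴)(+0.37) = 4.2 × 10⁻⁴ → stable
Every interval has Δρ > 0: the column is stably stratified throughout.

none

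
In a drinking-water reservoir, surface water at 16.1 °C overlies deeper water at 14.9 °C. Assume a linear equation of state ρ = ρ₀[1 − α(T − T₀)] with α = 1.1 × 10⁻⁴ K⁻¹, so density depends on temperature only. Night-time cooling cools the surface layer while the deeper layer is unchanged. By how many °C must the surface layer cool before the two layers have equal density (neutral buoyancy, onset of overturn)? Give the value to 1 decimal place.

With temperature the only control, equal density requires T_surf′ = T_deep.
T_surf′ = 14.9 °C.
Cooling required: 16.1 − 14.9 = 1.2 °C.

1.2 °C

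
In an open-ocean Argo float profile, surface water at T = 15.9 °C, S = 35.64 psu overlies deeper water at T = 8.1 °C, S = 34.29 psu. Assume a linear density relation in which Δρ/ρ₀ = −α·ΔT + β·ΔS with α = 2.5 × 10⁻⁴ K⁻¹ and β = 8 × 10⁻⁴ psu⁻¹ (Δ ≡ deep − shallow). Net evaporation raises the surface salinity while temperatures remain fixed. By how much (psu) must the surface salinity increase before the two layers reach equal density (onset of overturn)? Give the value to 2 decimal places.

Neutral buoyancy requires −α(T_deep − T_surf) + β(S_deep − S_surf′) = 0.
S_surf′ = S_deep − (α/β)·ΔT = 34.29 − (2.5 × 10⁻⁴/8 × 10⁻⁴)·(-7.8) = 36.7275 psu.
Increase required: 36.7275 − 35.64 = 1.0875 psu.

1.09 psu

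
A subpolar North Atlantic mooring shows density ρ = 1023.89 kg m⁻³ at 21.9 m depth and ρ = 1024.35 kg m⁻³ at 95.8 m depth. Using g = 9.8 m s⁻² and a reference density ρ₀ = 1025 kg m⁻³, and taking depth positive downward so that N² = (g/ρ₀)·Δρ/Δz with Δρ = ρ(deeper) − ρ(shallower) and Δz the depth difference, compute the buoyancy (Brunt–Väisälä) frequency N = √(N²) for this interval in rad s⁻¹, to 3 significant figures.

7.71 × 10⁻³ rad s⁻¹

Δρ = 1024.35 − 1023.89 = 0.46 kg m⁻³ over Δz = 95.8 − 21.9 = 73.9 m.
N² = (9.8/1025) × (0.46/73.9) = 5.9514 × 10⁻⁵ s⁻².
N = √(5.9514 × 10⁻⁵) = 7.7145 × 10⁻³ rad s⁻¹ ≈ 7.71 × 10⁻³ rad s⁻¹.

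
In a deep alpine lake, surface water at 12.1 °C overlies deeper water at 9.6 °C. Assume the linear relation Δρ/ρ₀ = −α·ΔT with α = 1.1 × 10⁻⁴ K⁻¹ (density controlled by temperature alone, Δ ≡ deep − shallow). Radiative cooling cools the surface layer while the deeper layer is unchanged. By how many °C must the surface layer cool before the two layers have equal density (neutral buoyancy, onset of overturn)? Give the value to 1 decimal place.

2.5 °C

With temperature the only control, equal density requires T_surf′ = T_deep.
T_surf′ = 9.6 °C.
Cooling required: 12.1 − 9.6 = 2.5 °C.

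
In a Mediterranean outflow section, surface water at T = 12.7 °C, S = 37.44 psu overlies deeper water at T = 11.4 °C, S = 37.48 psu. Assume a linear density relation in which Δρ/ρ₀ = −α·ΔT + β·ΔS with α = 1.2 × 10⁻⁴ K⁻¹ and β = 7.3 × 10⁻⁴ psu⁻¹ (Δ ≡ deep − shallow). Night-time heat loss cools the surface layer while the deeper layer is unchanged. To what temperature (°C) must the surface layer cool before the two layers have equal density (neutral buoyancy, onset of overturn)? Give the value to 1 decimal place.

11.2 °C

Neutral buoyancy requires Δρ = 0, i.e. −α(T_deep − T_surf′) + β(S_deep − S_surf) = 0.
T_surf′ = T_deep − (β/α)·ΔS = 11.4 − (7.3 × 10⁻⁴/1.2 × 10⁻⁴)·(+0.04) = 11.157 °C.
Cooling required: 12.7 − (11.157) = 1.543 °C.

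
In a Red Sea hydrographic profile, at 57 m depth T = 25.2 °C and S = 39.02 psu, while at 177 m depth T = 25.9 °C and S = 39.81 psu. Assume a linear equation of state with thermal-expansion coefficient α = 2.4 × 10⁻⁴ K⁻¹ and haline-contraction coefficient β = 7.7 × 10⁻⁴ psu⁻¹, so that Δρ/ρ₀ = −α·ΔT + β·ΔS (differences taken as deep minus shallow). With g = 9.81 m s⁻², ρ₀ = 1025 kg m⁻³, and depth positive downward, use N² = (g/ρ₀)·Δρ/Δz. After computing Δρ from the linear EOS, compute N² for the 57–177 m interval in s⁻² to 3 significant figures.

ΔT = +0.7 K, ΔS = +0.79 psu (deep − shallow).
Δρ/ρ₀ = −αΔT + βΔS = -1.68 × 10⁻⁴ + 6.083 × 10⁻⁴ = 4.403 × 10⁻⁴, so Δρ ≈ 0.4513 kg m⁻³.
N² = (g/ρ₀)·Δρ/Δz = g·(Δρ/ρ₀)/Δz = 9.81 × 4.403 × 10⁻⁴ / 120 = 3.5995 × 10⁻⁵ s⁻² ≈ 3.60 × 10⁻⁵ s⁻².

3.60 × 10⁻⁵ s⁻²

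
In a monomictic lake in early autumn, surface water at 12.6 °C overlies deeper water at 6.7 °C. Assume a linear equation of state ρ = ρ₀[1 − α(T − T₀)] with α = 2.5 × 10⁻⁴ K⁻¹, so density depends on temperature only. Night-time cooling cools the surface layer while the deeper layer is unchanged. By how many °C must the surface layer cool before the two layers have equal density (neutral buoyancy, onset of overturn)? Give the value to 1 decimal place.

5.9 °C

With temperature the only control, equal density requires T_surf′ = T_deep.
T_surf′ = 6.7 °C.
Cooling required: 12.6 − 6.7 = 5.9 °C.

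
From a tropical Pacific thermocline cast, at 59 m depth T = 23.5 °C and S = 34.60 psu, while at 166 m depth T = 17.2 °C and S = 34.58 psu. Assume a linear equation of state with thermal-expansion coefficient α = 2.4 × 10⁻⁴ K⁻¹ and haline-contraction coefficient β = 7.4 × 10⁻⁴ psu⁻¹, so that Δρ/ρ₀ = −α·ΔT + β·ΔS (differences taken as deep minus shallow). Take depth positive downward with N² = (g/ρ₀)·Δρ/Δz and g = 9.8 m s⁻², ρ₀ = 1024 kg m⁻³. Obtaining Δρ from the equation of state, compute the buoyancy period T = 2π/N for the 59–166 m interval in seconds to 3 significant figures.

ΔT = -6.3 K, ΔS = -0.02 psu (deep − shallow).
Δρ/ρ₀ = −αΔT + βΔS = 1.512 × 10⁻³ − 1.48 × 10⁻⁵ = 1.4972 × 10⁻³, so Δρ ≈ 1.533 kg m⁻³.
N² = (g/ρ₀)·Δρ/Δz = g·(Δρ/ρ₀)/Δz = 9.8 × 1.4972 × 10⁻³ / 107 = 1.3713 × 10⁻⁴ s⁻².
N = √(1.3713 × 10⁻⁴) = 0.011710 rad s⁻¹ → T = 2π/N = 536.57 s ≈ 537 s.

537 s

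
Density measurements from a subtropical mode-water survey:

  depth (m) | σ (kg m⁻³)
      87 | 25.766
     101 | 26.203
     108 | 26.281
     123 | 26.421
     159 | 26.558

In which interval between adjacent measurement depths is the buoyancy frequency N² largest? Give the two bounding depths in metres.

87–101 m

Compute the density gradient over each adjacent pair:
  87–101 m: Δρ/Δz = 0.437/14 = 0.031 kg m⁻⁴
  101–108 m: Δρ/Δz = 0.078/7 = 0.011 kg m⁻⁴
  108–123 m: Δρ/Δz = 0.140/15 = 9.3 × 10⁻³ kg m⁻⁴
  123–159 m: Δρ/Δz = 0.137/36 = 3.8 × 10⁻³ kg m⁻⁴
The largest gradient is in the 87–101 m interval — the pycnocline.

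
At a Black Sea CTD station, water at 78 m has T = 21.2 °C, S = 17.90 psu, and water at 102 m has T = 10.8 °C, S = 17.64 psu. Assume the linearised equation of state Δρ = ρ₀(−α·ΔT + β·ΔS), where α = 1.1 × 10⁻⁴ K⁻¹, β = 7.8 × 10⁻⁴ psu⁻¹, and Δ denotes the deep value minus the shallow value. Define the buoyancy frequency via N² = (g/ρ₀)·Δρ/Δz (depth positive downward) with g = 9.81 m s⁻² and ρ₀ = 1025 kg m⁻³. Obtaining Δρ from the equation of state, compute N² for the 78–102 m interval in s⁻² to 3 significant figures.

ΔT = -10.4 K, ΔS = -0.26 psu (deep − shallow).
Δρ/ρ₀ = −αΔT + βΔS = 1.144 × 10⁻³ − 2.028 × 10⁻⁴ = 9.412 × 10⁻⁴, so Δρ ≈ 0.9647 kg m⁻³.
N² = (g/ρ₀)·Δρ/Δz = g·(Δρ/ρ₀)/Δz = 9.81 × 9.412 × 10⁻⁴ / 24 = 3.8472 × 10⁻⁴ s⁻² ≈ 3.85 × 10⁻⁴ s⁻².

3.85 × 10⁻⁴ s⁻²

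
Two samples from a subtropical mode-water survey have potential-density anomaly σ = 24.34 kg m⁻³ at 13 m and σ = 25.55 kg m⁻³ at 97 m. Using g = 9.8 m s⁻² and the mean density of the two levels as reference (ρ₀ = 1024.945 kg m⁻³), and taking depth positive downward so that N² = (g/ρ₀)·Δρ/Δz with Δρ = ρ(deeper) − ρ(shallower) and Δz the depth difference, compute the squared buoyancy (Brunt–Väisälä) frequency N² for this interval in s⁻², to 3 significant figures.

Δρ = 1025.55 − 1024.34 = 1.21 kg m⁻³ over Δz = 97 − 13 = 84 m.
N² = (9.8/1024.945) × (1.21/84) = 1.3773 × 10⁻⁴ s⁻² ≈ 1.38 × 10⁻⁴ s⁻².

1.38 × 10⁻⁴ s⁻²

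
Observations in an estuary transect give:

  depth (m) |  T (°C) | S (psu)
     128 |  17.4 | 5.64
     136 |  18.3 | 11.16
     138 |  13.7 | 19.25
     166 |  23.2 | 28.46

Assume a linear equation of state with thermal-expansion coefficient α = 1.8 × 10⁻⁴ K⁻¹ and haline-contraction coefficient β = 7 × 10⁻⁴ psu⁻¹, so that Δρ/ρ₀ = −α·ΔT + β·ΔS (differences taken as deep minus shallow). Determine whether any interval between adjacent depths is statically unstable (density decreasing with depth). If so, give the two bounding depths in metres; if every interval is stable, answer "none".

none

Evaluate Δρ/ρ₀ = −αΔT + βΔS across each adjacent pair:
  128–136 m: −αΔT+βΔS = −(1.8 × 10⁻⁴)(+0.9)+(7 × 10⁻⁴)(+5.52) = 3.7 × 10⁻³ → stable
  136–138 m: −αΔT+βΔS = −(1.8 × 10⁻⁴)(-4.6)+(7 × 10⁻⁴)(+8.09) = 6.5 × 10⁻³ → stable
  138–166 m: −αΔT+βΔS = −(1.8 × 10⁻⁴)(+9.5)+(7 × 10⁻⁴)(+9.21) = 4.7 × 10⁻³ → stable
Every interval has Δρ > 0: the column is stably stratified throughout.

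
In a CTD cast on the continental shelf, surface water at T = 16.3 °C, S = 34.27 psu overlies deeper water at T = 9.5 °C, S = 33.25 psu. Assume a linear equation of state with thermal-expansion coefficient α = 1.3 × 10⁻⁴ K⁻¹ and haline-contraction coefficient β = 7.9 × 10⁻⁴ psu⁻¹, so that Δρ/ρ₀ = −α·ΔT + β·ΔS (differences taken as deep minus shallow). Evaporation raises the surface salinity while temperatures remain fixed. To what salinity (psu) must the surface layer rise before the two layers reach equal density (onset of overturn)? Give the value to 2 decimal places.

34.37 psu

Neutral buoyancy requires −α(T_deep − T_surf) + β(S_deep − S_surf′) = 0.
S_surf′ = S_deep − (α/β)·ΔT = 33.25 − (1.3 × 10⁻⁴/7.9 × 10⁻⁴)·(-6.8) = 34.3690 psu.
Increase required: 34.3690 − 34.27 = 0.0990 psu.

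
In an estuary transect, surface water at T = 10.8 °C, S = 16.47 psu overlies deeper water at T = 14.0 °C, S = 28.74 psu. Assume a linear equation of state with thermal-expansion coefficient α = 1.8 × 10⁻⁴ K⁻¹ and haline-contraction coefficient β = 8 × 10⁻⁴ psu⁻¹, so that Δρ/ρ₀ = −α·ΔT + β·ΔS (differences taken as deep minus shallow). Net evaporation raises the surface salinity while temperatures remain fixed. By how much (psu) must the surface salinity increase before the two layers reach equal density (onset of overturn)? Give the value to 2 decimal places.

Neutral buoyancy requires −α(T_deep − T_surf) + β(S_deep − S_surf′) = 0.
S_surf′ = S_deep − (α/β)·ΔT = 28.74 − (1.8 × 10⁻⁴/8 × 10⁻⁴)·(+3.2) = 28.0200 psu.
Increase required: 28.0200 − 16.47 = 11.5500 psu.

11.55 psu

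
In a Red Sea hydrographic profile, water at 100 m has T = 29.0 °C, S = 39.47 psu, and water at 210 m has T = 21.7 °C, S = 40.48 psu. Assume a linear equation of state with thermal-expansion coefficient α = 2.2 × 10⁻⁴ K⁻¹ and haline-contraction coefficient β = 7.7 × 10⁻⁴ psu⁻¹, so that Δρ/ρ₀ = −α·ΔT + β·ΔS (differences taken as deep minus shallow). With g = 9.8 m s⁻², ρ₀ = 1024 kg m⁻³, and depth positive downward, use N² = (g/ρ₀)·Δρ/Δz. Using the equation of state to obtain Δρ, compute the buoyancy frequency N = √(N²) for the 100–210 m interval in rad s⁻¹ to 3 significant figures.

0.0146 rad s⁻¹

ΔT = -7.3 K, ΔS = +1.01 psu (deep − shallow).
Δρ/ρ₀ = −αΔT + βΔS = 1.606 × 10⁻³ + 7.777 × 10⁻⁴ = 2.3837 × 10⁻³, so Δρ ≈ 2.441 kg m⁻³.
N² = (g/ρ₀)·Δρ/Δz = g·(Δρ/ρ₀)/Δz = 9.8 × 2.3837 × 10⁻³ / 110 = 2.1237 × 10⁻⁴ s⁻².
N = √(2.1237 × 10⁻⁴) = 0.014573 rad s⁻¹ ≈ 0.0146 rad s⁻¹.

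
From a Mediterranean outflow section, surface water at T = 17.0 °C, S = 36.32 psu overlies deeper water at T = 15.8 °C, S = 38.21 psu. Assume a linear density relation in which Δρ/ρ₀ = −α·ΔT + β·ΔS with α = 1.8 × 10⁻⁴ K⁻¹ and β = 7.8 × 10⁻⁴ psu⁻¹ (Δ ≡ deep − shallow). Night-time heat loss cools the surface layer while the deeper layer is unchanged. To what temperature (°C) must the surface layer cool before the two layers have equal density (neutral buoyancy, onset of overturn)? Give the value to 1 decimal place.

7.6 °C

Neutral buoyancy requires Δρ = 0, i.e. −α(T_deep − T_surf′) + β(S_deep − S_surf) = 0.
T_surf′ = T_deep − (β/α)·ΔS = 15.8 − (7.8 × 10⁻⁴/1.8 × 10⁻⁴)·(+1.89) = 7.610 °C.
Cooling required: 17.0 − (7.610) = 9.390 °C.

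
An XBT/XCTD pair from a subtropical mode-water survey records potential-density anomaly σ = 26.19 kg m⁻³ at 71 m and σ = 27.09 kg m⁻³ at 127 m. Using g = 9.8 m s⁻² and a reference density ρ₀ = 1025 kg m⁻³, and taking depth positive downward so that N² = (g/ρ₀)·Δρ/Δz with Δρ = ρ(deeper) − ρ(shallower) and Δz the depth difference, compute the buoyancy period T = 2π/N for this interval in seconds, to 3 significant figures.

Δρ = 1027.09 − 1026.19 = 0.90 kg m⁻³ over Δz = 127 − 71 = 56 m.
N² = (9.8/1025) × (0.90/56) = 1.5366 × 10⁻⁴ s⁻².
N = √(1.5366 × 10⁻⁴) = 0.012396 rad s⁻¹, so T = 2π/N = 506.87 s ≈ 507 s.

507 s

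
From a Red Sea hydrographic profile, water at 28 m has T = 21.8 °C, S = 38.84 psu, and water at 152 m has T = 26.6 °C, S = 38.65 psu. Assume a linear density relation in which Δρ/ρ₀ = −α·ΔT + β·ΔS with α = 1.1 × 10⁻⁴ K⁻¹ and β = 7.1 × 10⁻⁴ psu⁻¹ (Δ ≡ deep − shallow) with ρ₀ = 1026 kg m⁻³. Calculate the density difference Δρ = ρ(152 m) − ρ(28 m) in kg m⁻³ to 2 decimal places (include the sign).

-0.68 kg m⁻³

ΔT = +4.8 K, ΔS = -0.19 psu (deep − shallow).
Δρ/ρ₀ = −(1.1 × 10⁻⁴)(+4.8) + (7.1 × 10⁻⁴)(-0.19) = -6.629 × 10⁻⁴.
Δρ = 1026 × (-6.629 × 10⁻⁴) = -0.68 kg m⁻³.
Negative Δρ: lighter below, statically unstable.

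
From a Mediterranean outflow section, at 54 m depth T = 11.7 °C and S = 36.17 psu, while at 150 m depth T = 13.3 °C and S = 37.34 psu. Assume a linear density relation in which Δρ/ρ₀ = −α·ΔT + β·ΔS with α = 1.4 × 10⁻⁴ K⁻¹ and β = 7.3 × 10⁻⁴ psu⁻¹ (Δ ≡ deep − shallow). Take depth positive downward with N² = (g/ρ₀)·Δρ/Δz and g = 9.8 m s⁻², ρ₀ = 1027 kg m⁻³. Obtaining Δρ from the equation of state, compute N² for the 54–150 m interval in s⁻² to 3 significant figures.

ΔT = +1.6 K, ΔS = +1.17 psu (deep − shallow).
Δρ/ρ₀ = −αΔT + βΔS = -2.24 × 10⁻⁴ + 8.541 × 10⁻⁴ = 6.301 × 10⁻⁴, so Δρ ≈ 0.6471 kg m⁻³.
N² = (g/ρ₀)·Δρ/Δz = g·(Δρ/ρ₀)/Δz = 9.8 × 6.301 × 10⁻⁴ / 96 = 6.4323 × 10⁻⁵ s⁻² ≈ 6.43 × 10⁻⁵ s⁻².

6.43 × 10⁻⁵ s⁻²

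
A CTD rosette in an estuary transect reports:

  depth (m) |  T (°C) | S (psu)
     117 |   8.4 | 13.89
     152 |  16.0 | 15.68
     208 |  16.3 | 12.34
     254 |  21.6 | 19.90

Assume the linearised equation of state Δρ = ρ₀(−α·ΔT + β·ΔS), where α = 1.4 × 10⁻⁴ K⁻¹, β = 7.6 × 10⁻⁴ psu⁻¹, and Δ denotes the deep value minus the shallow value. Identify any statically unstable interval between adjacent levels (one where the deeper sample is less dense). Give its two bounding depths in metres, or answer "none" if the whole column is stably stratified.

152–208 m

Evaluate Δρ/ρ₀ = −αΔT + βΔS across each adjacent pair:
  117–152 m: −αΔT+βΔS = −(1.4 × 10⁻⁴)(+7.6)+(7.6 × 10⁻⁴)(+1.79) = 3.0 × 10⁻⁴ → stable
  152–208 m: −αΔT+βΔS = −(1.4 × 10⁻⁴)(+0.3)+(7.6 × 10⁻⁴)(-3.34) = -2.6 × 10⁻³ → UNSTABLE
  208–254 m: −αΔT+βΔS = −(1.4 × 10⁻⁴)(+5.3)+(7.6 × 10⁻⁴)(+7.56) = 5.0 × 10⁻³ → stable
The 152–208 m interval has Δρ < 0: lighter water underlies denser water.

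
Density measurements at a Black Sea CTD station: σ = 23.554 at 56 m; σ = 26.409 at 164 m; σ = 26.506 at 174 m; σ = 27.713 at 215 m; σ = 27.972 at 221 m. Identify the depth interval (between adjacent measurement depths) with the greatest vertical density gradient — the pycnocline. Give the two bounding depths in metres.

215–221 m

Compute the density gradient over each adjacent pair:
  56–164 m: Δρ/Δz = 2.855/108 = 0.026 kg m⁻⁴
  164–174 m: Δρ/Δz = 0.097/10 = 9.7 × 10⁻³ kg m⁻⁴
  174–215 m: Δρ/Δz = 1.207/41 = 0.029 kg m⁻⁴
  215–221 m: Δρ/Δz = 0.259/6 = 0.043 kg m⁻⁴
The largest gradient is in the 215–221 m interval — the pycnocline.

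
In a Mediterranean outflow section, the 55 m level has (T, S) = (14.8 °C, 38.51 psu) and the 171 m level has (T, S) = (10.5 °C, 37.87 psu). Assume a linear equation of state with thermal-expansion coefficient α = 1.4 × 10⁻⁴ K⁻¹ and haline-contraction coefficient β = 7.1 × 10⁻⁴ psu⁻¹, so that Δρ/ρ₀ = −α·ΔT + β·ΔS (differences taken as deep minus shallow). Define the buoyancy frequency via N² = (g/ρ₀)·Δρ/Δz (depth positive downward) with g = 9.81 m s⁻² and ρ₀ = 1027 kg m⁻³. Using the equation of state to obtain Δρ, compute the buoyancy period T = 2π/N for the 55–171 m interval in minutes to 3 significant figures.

29.6 min

ΔT = -4.3 K, ΔS = -0.64 psu (deep − shallow).
Δρ/ρ₀ = −αΔT + βΔS = 6.02 × 10⁻⁴ − 4.544 × 10⁻⁴ = 1.476 × 10⁻⁴, so Δρ ≈ 0.1516 kg m⁻³.
N² = (g/ρ₀)·Δρ/Δz = g·(Δρ/ρ₀)/Δz = 9.81 × 1.476 × 10⁻⁴ / 116 = 1.2482 × 10⁻⁵ s⁻².
N = √(1.2482 × 10⁻⁵) = 3.5330 × 10⁻³ rad s⁻¹ → T = 2π/N = 1.7784 × 10³ s = 29.640 min ≈ 29.6 min.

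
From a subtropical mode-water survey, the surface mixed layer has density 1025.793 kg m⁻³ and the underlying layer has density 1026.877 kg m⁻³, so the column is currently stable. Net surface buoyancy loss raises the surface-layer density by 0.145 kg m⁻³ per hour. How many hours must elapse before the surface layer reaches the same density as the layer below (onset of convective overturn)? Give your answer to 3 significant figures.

7.48 hours

Density deficit of the surface layer: 1026.877 − 1025.793 = 1.084 kg m⁻³.
Required change = 1.084 / 0.145 = 7.48 hours.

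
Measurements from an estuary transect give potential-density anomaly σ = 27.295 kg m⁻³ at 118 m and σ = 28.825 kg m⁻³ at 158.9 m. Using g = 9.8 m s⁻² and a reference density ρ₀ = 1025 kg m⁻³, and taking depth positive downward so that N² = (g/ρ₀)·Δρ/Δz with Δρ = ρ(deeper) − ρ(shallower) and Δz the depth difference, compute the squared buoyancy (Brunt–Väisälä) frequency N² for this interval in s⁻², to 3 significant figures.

Δρ = 1028.825 − 1027.295 = 1.530 kg m⁻³ over Δz = 158.9 − 118 = 40.9 m.
N² = (9.8/1025) × (1.530/40.9) = 3.5766 × 10⁻⁴ s⁻² ≈ 3.58 × 10⁻⁴ s⁻².

3.58 × 10⁻⁴ s⁻²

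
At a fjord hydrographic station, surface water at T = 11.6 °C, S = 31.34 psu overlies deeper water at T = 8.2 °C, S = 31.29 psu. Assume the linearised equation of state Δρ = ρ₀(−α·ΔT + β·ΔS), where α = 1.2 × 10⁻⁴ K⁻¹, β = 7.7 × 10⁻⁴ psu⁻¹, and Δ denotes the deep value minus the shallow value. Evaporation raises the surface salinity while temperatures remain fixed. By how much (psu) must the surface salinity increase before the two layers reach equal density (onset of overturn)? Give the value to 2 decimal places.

Neutral buoyancy requires −α(T_deep − T_surf) + β(S_deep − S_surf′) = 0.
S_surf′ = S_deep − (α/β)·ΔT = 31.29 − (1.2 × 10⁻⁴/7.7 × 10⁻⁴)·(-3.4) = 31.8199 psu.
Increase required: 31.8199 − 31.34 = 0.4799 psu.

0.48 psu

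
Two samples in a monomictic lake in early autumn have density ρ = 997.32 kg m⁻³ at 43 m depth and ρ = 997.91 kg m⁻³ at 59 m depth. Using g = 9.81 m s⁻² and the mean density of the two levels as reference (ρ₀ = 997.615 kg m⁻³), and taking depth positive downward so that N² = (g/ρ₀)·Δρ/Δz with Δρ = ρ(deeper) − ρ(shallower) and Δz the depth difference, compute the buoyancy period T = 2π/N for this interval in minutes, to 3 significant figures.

Δρ = 997.91 − 997.32 = 0.59 kg m⁻³ over Δz = 59 − 43 = 16 m.
N² = (9.81/997.615) × (0.59/16) = 3.6261 × 10⁻⁴ s⁻².
N = √(3.6261 × 10⁻⁴) = 0.019042 rad s⁻¹, so T = 2π/N = 329.96 s = 5.4993 min ≈ 5.50 min.

5.50 min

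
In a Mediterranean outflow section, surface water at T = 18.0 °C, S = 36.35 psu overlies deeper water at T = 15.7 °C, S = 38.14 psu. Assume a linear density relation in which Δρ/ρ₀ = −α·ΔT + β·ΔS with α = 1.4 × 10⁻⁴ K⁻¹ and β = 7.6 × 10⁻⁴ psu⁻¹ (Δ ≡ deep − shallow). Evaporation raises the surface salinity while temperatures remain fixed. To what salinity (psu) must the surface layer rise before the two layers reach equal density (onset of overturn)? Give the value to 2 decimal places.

Neutral buoyancy requires −α(T_deep − T_surf) + β(S_deep − S_surf′) = 0.
S_surf′ = S_deep − (α/β)·ΔT = 38.14 − (1.4 × 10⁻⁴/7.6 × 10⁻⁴)·(-2.3) = 38.5637 psu.
Increase required: 38.5637 − 36.35 = 2.2137 psu.

38.56 psu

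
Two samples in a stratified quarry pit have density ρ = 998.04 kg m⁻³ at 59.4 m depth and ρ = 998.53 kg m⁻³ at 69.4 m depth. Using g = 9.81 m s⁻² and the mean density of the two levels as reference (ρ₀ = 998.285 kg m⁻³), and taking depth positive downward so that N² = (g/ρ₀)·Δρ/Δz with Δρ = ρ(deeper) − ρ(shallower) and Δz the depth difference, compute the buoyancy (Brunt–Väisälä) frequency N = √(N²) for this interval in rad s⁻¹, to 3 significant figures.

0.0219 rad s⁻¹

Δρ = 998.53 − 998.04 = 0.49 kg m⁻³ over Δz = 69.4 − 59.4 = 10 m.
N² = (9.81/998.285) × (0.49/10) = 4.8152 × 10⁻⁴ s⁻².
N = √(4.8152 × 10⁻⁴) = 0.021944 rad s⁻¹ ≈ 0.0219 rad s⁻¹.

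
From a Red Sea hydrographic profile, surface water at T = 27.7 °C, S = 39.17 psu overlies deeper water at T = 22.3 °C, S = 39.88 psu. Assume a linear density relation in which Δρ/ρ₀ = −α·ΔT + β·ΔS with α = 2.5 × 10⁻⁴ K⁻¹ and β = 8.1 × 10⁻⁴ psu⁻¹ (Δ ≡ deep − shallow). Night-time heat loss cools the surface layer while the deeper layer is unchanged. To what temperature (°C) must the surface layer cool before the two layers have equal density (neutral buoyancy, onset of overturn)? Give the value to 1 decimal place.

Neutral buoyancy requires Δρ = 0, i.e. −α(T_deep − T_surf′) + β(S_deep − S_surf) = 0.
T_surf′ = T_deep − (β/α)·ΔS = 22.3 − (8.1 × 10⁻⁴/2.5 × 10⁻⁴)·(+0.71) = 20.000 °C.
Cooling required: 27.7 − (20.000) = 7.700 °C.

20.0 °C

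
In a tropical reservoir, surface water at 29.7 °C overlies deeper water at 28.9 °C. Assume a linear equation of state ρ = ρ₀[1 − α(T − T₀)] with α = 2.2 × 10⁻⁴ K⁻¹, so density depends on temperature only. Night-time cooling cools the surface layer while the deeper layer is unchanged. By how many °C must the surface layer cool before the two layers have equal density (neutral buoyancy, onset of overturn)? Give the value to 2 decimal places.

0.80 °C

With temperature the only control, equal density requires T_surf′ = T_deep.
T_surf′ = 28.9 °C.
Cooling required: 29.7 − 28.9 = 0.80 °C.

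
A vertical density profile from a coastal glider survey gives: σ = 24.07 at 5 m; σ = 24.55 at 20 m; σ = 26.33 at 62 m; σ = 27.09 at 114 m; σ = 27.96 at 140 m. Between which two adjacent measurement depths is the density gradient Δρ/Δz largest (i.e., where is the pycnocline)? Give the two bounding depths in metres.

20–62 m

Compute the density gradient over each adjacent pair:
  5–20 m: Δρ/Δz = 0.48/15 = 0.032 kg m⁻⁴
  20–62 m: Δρ/Δz = 1.78/42 = 0.042 kg m⁻⁴
  62–114 m: Δρ/Δz = 0.76/52 = 0.015 kg m⁻⁴
  114–140 m: Δρ/Δz = 0.87/26 = 0.033 kg m⁻⁴
The largest gradient is in the 20–62 m interval — the pycnocline.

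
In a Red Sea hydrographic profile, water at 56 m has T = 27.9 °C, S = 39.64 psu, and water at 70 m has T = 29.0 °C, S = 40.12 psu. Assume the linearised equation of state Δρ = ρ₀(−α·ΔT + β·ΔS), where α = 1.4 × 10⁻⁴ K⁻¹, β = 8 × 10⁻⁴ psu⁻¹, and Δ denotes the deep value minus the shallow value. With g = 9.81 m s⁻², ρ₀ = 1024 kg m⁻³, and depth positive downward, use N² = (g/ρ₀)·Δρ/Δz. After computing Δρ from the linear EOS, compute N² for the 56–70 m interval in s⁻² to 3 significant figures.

ΔT = +1.1 K, ΔS = +0.48 psu (deep − shallow).
Δρ/ρ₀ = −αΔT + βΔS = -1.54 × 10⁻⁴ + 3.84 × 10⁻⁴ = 2.30 × 10⁻⁴, so Δρ ≈ 0.2355 kg m⁻³.
N² = (g/ρ₀)·Δρ/Δz = g·(Δρ/ρ₀)/Δz = 9.81 × 2.30 × 10⁻⁴ / 14 = 1.6116 × 10⁻⁴ s⁻² ≈ 1.61 × 10⁻⁴ s⁻².

1.61 × 10⁻⁴ s⁻²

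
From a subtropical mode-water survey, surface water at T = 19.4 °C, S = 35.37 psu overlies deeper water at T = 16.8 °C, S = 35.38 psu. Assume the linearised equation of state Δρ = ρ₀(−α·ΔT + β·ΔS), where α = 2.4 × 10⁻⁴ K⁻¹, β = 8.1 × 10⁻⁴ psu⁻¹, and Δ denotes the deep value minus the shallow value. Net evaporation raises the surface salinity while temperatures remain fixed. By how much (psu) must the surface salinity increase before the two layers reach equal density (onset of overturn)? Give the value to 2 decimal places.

Neutral buoyancy requires −α(T_deep − T_surf) + β(S_deep − S_surf′) = 0.
S_surf′ = S_deep − (α/β)·ΔT = 35.38 − (2.4 × 10⁻⁴/8.1 × 10⁻⁴)·(-2.6) = 36.1504 psu.
Increase required: 36.1504 − 35.37 = 0.7804 psu.

0.78 psu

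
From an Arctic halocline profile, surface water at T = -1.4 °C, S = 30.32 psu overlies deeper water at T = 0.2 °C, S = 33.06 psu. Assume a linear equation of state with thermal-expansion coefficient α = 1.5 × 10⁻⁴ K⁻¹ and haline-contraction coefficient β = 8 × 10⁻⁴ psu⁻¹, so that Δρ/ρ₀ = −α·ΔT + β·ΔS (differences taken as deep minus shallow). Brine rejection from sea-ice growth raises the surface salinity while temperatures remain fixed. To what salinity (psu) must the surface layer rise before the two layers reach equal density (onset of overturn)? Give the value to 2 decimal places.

32.76 psu

Neutral buoyancy requires −α(T_deep − T_surf) + β(S_deep − S_surf′) = 0.
S_surf′ = S_deep − (α/β)·ΔT = 33.06 − (1.5 × 10⁻⁴/8 × 10⁻⁴)·(+1.6) = 32.7600 psu.
Increase required: 32.7600 − 30.32 = 2.4400 psu.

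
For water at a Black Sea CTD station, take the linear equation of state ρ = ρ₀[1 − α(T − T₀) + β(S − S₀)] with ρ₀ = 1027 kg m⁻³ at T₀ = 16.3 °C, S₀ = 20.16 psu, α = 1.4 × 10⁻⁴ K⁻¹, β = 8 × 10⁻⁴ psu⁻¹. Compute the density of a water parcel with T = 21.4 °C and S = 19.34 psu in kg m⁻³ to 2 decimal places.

T − T₀ = +5.1 K, S − S₀ = -0.82 psu.
Bracket = 1 − α·(+5.1) + β·(-0.82) = 1 + (-1.37 × 10⁻³) = 0.9986300.
ρ = 1027 × 0.9986300 = 1025.59 kg m⁻³.

1025.59 kg m⁻³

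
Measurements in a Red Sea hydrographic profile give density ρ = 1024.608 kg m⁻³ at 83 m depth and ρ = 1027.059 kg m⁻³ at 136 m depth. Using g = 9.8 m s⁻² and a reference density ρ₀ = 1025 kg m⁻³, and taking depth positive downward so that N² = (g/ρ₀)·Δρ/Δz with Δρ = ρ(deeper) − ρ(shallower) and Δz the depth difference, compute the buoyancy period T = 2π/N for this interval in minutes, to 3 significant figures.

Δρ = 1027.059 − 1024.608 = 2.451 kg m⁻³ over Δz = 136 − 83 = 53 m.
N² = (9.8/1025) × (2.451/53) = 4.4215 × 10⁻⁴ s⁻².
N = √(4.4215 × 10⁻⁴) = 0.021027 rad s⁻¹, so T = 2π/N = 298.82 s = 4.9803 min ≈ 4.98 min.
Since Δρ > 0 the layer is stably stratified.

4.98 min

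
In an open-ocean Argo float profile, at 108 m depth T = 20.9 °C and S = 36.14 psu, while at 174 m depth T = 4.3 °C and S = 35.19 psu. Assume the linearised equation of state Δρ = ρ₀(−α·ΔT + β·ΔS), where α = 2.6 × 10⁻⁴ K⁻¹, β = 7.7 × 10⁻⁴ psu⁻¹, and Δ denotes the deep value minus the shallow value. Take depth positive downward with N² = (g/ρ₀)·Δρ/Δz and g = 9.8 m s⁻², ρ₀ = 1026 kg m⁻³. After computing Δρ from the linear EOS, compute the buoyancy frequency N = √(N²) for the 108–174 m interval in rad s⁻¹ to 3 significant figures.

ΔT = -16.6 K, ΔS = -0.95 psu (deep − shallow).
Δρ/ρ₀ = −αΔT + βΔS = 4.316 × 10⁻³ − 7.315 × 10⁻⁴ = 3.5845 × 10⁻³, so Δρ ≈ 3.678 kg m⁻³.
N² = (g/ρ₀)·Δρ/Δz = g·(Δρ/ρ₀)/Δz = 9.8 × 3.5845 × 10⁻³ / 66 = 5.3224 × 10⁻⁴ s⁻².
N = √(5.3224 × 10⁻⁴) = 0.023070 rad s⁻¹ ≈ 0.0231 rad s⁻¹.

0.0231 rad s⁻¹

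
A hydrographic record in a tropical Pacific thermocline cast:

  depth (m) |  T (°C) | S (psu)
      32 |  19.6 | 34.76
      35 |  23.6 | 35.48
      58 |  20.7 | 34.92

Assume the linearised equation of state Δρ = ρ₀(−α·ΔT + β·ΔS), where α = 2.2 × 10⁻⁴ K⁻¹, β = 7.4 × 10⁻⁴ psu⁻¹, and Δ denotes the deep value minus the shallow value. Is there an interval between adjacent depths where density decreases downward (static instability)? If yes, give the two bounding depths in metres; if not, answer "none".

32–35 m

Evaluate Δρ/ρ₀ = −αΔT + βΔS across each adjacent pair:
  32–35 m: −αΔT+βΔS = −(2.2 × 10⁻⁴)(+4.0)+(7.4 × 10⁻⁴)(+0.72) = -3.5 × 10⁻⁴ → UNSTABLE
  35–58 m: −αΔT+βΔS = −(2.2 × 10⁻⁴)(-2.9)+(7.4 × 10⁻⁴)(-0.56) = 2.2 × 10⁻⁴ → stable
The 32–35 m interval has Δρ < 0: lighter water underlies denser water.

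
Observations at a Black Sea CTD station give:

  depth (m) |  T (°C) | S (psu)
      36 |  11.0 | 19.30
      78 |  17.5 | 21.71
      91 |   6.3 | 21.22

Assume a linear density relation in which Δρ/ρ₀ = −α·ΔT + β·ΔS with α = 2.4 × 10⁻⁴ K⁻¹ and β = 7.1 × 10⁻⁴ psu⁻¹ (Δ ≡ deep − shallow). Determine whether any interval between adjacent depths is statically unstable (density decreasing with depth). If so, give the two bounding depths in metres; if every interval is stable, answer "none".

Evaluate Δρ/ρ₀ = −αΔT + βΔS across each adjacent pair:
  36–78 m: −αΔT+βΔS = −(2.4 × 10⁻⁴)(+6.5)+(7.1 × 10⁻⁴)(+2.41) = 1.5 × 10⁻⁴ → stable
  78–91 m: −αΔT+βΔS = −(2.4 × 10⁻⁴)(-11.2)+(7.1 × 10⁻⁴)(-0.49) = 2.3 × 10⁻³ → stable
Every interval has Δρ > 0: the column is stably stratified throughout.

none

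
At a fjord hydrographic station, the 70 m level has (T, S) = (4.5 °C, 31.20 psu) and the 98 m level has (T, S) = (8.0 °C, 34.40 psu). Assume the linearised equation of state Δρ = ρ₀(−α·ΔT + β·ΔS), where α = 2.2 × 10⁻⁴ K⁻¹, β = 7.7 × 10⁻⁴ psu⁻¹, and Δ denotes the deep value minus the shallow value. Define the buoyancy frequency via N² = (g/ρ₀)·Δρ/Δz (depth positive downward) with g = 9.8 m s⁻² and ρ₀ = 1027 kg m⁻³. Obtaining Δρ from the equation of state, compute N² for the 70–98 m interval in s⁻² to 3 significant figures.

ΔT = +3.5 K, ΔS = +3.20 psu (deep − shallow).
Δρ/ρ₀ = −αΔT + βΔS = -7.70 × 10⁻⁴ + 2.464 × 10⁻³ = 1.694 × 10⁻³, so Δρ ≈ 1.740 kg m⁻³.
N² = (g/ρ₀)·Δρ/Δz = g·(Δρ/ρ₀)/Δz = 9.8 × 1.694 × 10⁻³ / 28 = 5.9290 × 10⁻⁴ s⁻² ≈ 5.93 × 10⁻⁴ s⁻².

5.93 × 10⁻⁴ s⁻²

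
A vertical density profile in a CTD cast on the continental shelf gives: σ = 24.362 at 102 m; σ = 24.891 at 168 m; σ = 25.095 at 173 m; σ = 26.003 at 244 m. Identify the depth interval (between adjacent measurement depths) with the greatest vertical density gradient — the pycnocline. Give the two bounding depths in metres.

168–173 m

Compute the density gradient over each adjacent pair:
  102–168 m: Δρ/Δz = 0.529/66 = 8.0 × 10⁻³ kg m⁻⁴
  168–173 m: Δρ/Δz = 0.204/5 = 0.041 kg m⁻⁴
  173–244 m: Δρ/Δz = 0.908/71 = 0.013 kg m⁻⁴
The largest gradient is in the 168–173 m interval — the pycnocline.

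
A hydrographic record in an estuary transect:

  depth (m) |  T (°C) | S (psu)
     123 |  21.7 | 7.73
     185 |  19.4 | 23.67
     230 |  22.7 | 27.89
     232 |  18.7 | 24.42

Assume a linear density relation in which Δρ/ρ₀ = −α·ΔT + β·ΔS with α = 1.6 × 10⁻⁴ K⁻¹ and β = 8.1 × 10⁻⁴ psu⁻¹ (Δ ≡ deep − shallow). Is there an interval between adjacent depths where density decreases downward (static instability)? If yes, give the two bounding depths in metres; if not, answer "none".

230–232 m

Evaluate Δρ/ρ₀ = −αΔT + βΔS across each adjacent pair:
  123–185 m: −αΔT+βΔS = −(1.6 × 10⁻⁴)(-2.3)+(8.1 × 10⁻⁴)(+15.94) = 0.013 → stable
  185–230 m: −αΔT+βΔS = −(1.6 × 10⁻⁴)(+3.3)+(8.1 × 10⁻⁴)(+4.22) = 2.9 × 10⁻³ → stable
  230–232 m: −αΔT+βΔS = −(1.6 × 10⁻⁴)(-4.0)+(8.1 × 10⁻⁴)(-3.47) = -2.2 × 10⁻³ → UNSTABLE
The 230–232 m interval has Δρ < 0: lighter water underlies denser water.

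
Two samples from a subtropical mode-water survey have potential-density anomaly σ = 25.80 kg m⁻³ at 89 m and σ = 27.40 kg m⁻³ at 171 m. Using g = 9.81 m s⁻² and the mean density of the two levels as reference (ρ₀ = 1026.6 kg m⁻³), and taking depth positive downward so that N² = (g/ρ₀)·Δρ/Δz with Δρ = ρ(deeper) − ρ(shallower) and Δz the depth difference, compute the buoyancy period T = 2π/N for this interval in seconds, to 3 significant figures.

460 s

Δρ = 1027.40 − 1025.80 = 1.60 kg m⁻³ over Δz = 171 − 89 = 82 m.
N² = (9.81/1026.6) × (1.60/82) = 1.8645 × 10⁻⁴ s⁻².
N = √(1.8645 × 10⁻⁴) = 0.013655 rad s⁻¹, so T = 2π/N = 460.14 s ≈ 460 s.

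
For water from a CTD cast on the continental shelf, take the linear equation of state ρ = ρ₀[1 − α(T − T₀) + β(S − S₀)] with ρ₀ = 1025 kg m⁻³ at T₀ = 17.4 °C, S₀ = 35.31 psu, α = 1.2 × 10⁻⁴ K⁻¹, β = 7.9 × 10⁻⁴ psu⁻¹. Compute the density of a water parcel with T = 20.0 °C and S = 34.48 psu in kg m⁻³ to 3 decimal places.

T − T₀ = +2.6 K, S − S₀ = -0.83 psu.
Bracket = 1 − α·(+2.6) + β·(-0.83) = 1 + (-9.677 × 10⁻⁴) = 0.9990323.
ρ = 1025 × 0.9990323 = 1024.008 kg m⁻³.

1024.008 kg m⁻³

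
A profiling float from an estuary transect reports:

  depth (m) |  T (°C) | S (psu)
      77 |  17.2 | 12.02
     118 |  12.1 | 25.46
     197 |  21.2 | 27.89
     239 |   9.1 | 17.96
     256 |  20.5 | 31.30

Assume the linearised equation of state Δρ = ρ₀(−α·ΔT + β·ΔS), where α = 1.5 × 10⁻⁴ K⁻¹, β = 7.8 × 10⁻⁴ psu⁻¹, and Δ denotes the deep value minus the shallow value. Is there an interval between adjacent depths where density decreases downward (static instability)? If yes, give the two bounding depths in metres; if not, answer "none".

Evaluate Δρ/ρ₀ = −αΔT + βΔS across each adjacent pair:
  77–118 m: −αΔT+βΔS = −(1.5 × 10⁻⁴)(-5.1)+(7.8 × 10⁻⁴)(+13.44) = 0.011 → stable
  118–197 m: −αΔT+βΔS = −(1.5 × 10⁻⁴)(+9.1)+(7.8 × 10⁻⁴)(+2.43) = 5.3 × 10⁻⁴ → stable
  197–239 m: −αΔT+βΔS = −(1.5 × 10⁻⁴)(-12.1)+(7.8 × 10⁻⁴)(-9.93) = -5.9 × 10⁻³ → UNSTABLE
  239–256 m: −αΔT+βΔS = −(1.5 × 10⁻⁴)(+11.4)+(7.8 × 10⁻⁴)(+13.34) = 8.7 × 10⁻³ → stable
The 197–239 m interval has Δρ < 0: lighter water underlies denser water.

197–239 m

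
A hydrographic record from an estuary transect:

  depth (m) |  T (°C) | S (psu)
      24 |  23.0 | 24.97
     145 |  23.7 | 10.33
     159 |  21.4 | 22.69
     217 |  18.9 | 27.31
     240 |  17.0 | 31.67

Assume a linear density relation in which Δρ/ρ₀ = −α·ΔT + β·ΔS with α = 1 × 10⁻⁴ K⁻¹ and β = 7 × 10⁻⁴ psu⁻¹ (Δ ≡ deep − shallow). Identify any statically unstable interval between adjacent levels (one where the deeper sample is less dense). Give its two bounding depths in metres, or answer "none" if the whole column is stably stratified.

Evaluate Δρ/ρ₀ = −αΔT + βΔS across each adjacent pair:
  24–145 m: −αΔT+βΔS = −(1 × 10⁻⁴)(+0.7)+(7 × 10⁻⁴)(-14.64) = -0.010 → UNSTABLE
  145–159 m: −αΔT+βΔS = −(1 × 10⁻⁴)(-2.3)+(7 × 10⁻⁴)(+12.36) = 8.9 × 10⁻³ → stable
  159–217 m: −αΔT+βΔS = −(1 × 10⁻⁴)(-2.5)+(7 × 10⁻⁴)(+4.62) = 3.5 × 10⁻³ → stable
  217–240 m: −αΔT+βΔS = −(1 × 10⁻⁴)(-1.9)+(7 × 10⁻⁴)(+4.36) = 3.2 × 10⁻³ → stable
The 24–145 m interval has Δρ < 0: lighter water underlies denser water.

24–145 m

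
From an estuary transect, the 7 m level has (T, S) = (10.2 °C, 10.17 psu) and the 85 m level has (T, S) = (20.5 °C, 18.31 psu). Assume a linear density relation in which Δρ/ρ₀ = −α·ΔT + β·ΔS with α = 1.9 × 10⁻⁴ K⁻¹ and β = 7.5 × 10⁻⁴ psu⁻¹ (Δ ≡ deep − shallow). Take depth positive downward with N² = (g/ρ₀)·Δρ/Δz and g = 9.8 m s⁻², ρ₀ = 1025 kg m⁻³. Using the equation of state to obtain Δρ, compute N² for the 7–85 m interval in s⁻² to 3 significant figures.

ΔT = +10.3 K, ΔS = +8.14 psu (deep − shallow).
Δρ/ρ₀ = −αΔT + βΔS = -1.957 × 10⁻³ + 6.105 × 10⁻³ = 4.148 × 10⁻³, so Δρ ≈ 4.252 kg m⁻³.
N² = (g/ρ₀)·Δρ/Δz = g·(Δρ/ρ₀)/Δz = 9.8 × 4.148 × 10⁻³ / 78 = 5.2116 × 10⁻⁴ s⁻² ≈ 5.21 × 10⁻⁴ s⁻².

5.21 × 10⁻⁴ s⁻²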